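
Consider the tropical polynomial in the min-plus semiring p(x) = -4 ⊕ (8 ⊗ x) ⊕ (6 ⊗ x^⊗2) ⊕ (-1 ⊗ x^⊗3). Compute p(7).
p(7) = -4

A tropical monomial a ⊗ x^⊗i evaluates to a + i · x. Evaluating each term at x = 7:
  Term 0 contributes -4 + 0 · 7 = -4
  Term 1 contributes 8 + 1 · 7 = 15
  Term 2 contributes 6 + 2 · 7 = 20
  Term 3 contributes -1 + 3 · 7 = 20
p(7) = ⊕ of these = min[-4, 15, 20, 20] = -4.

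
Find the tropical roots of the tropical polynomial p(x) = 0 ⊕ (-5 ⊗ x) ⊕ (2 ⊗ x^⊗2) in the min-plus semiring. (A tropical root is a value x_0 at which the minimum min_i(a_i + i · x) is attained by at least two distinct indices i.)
Roots: {-7, 5}

Each tropical root is a break point of the lower envelope of the lines y = a_i + i · x (there are 3 lines, with slopes 0, 1, ..., 2). Only the lines that attain the minimum somewhere contribute to roots; other lines are dominated. Here the surviving (envelope) indices are i = 2, i = 1, i = 0.
Intersections between consecutive envelope lines give the roots: for adjacent envelope indices i < j the intersection is x = (a_i − a_j) / (j − i). Reading off the sorted break points: {-7, 5}.
Verification: at each break x_0, at least two indices attain the minimum of min_i(a_i + i · x_0).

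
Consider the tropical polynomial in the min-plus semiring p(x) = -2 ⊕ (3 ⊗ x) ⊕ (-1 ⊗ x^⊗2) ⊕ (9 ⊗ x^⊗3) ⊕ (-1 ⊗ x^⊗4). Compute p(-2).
p(-2) = -9

A tropical monomial a ⊗ x^⊗i evaluates to a + i · x. Evaluating each term at x = -2:
  Term 0 contributes -2 + 0 · -2 = -2
  Term 1 contributes 3 + 1 · -2 = 1
  Term 2 contributes -1 + 2 · -2 = -5
  Term 3 contributes 9 + 3 · -2 = 3
  Term 4 contributes -1 + 4 · -2 = -9
p(-2) = ⊕ of these = min[-2, 1, -5, 3, -9] = -9.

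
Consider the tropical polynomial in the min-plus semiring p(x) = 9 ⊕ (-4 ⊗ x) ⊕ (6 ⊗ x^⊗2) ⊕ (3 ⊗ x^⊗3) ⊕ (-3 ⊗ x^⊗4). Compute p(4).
p(4) = 0

A tropical monomial a ⊗ x^⊗i evaluates to a + i · x. Evaluating each term at x = 4:
  Term 0 contributes 9 + 0 · 4 = 9
  Term 1 contributes -4 + 1 · 4 = 0
  Term 2 contributes 6 + 2 · 4 = 14
  Term 3 contributes 3 + 3 · 4 = 15
  Term 4 contributes -3 + 4 · 4 = 13
p(4) = ⊕ of these = min[9, 0, 14, 15, 13] = 0.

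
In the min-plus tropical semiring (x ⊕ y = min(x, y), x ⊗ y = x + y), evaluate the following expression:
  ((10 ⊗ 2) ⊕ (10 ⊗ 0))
((10 ⊗ 2) ⊕ (10 ⊗ 0)) = 10

Expand innermost to outermost. Recall ⊕ takes the minimum of its arguments and ⊗ takes their sum. Working out the expression ((10 ⊗ 2) ⊕ (10 ⊗ 0)) gives 10.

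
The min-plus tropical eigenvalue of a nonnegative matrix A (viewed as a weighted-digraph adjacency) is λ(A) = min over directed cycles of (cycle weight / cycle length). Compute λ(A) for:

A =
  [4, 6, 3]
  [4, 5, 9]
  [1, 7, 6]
λ(A) = 2

Enumerate directed cycles and compute their means (weight / length). Sample:
  cycle 0 → 0: weight = 4, length = 1, mean = 4/1 ≈ 4.000
  cycle 1 → 1: weight = 5, length = 1, mean = 5/1 ≈ 5.000
  cycle 2 → 2: weight = 6, length = 1, mean = 6/1 ≈ 6.000
  cycle 0 → 1 → 0: weight = 10, length = 2, mean = 10/2 ≈ 5.000
  cycle 0 → 2 → 0: weight = 4, length = 2, mean = 4/2 ≈ 2.000
  cycle 1 → 0 → 1: weight = 10, length = 2, mean = 10/2 ≈ 5.000
Minimum mean = 2.000, attained e.g. along the cycle 0 → 2 → 0 with weight 4 and length 2. So λ(A) = 4/2 = 2.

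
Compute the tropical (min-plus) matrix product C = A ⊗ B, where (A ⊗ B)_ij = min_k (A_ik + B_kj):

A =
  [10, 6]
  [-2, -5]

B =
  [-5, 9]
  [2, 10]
A ⊗ B =
  [5, 16]
  [-7, 5]

Apply the min-plus product entry-by-entry:
  C[0][0] = min over k of (A[0][0] + B[0][0] = 10 + -5 = 5, A[0][1] + B[1][0] = 6 + 2 = 8) = 5 (attained at k = 0)
  C[0][1] = min over k of (A[0][0] + B[0][1] = 10 + 9 = 19, A[0][1] + B[1][1] = 6 + 10 = 16) = 16 (attained at k = 1)
  C[1][0] = min over k of (A[1][0] + B[0][0] = -2 + -5 = -7, A[1][1] + B[1][0] = -5 + 2 = -3) = -7 (attained at k = 0)
  C[1][1] = min over k of (A[1][0] + B[0][1] = -2 + 9 = 7, A[1][1] + B[1][1] = -5 + 10 = 5) = 5 (attained at k = 1)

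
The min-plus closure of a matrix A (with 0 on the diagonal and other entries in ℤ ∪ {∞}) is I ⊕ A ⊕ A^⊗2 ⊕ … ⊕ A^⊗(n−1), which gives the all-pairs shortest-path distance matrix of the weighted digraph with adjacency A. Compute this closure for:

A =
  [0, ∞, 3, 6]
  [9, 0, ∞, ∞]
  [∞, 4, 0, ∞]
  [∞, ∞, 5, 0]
Closure =
  [0, 7, 3, 6]
  [9, 0, 12, 15]
  [13, 4, 0, 19]
  [18, 9, 5, 0]

This is the Floyd-Warshall all-pairs shortest-path computation. For each intermediate vertex k = 0, 1, …, 3, update dist[i][j] ← min(dist[i][j], dist[i][k] + dist[k][j]). The final matrix gives, for each (i, j), the minimum total weight of any directed path from i to j (possibly empty when i = j).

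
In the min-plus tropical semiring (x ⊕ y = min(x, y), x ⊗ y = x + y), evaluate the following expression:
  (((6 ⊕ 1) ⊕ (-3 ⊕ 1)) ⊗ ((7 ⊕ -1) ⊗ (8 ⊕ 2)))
(((6 ⊕ 1) ⊕ (-3 ⊕ 1)) ⊗ ((7 ⊕ -1) ⊗ (8 ⊕ 2))) = -2

Expand innermost to outermost. Recall ⊕ takes the minimum of its arguments and ⊗ takes their sum. Working out the expression (((6 ⊕ 1) ⊕ (-3 ⊕ 1)) ⊗ ((7 ⊕ -1) ⊗ (8 ⊕ 2))) gives -2.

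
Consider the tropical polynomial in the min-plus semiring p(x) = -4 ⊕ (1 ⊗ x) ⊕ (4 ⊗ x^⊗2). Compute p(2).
p(2) = -4

A tropical monomial a ⊗ x^⊗i evaluates to a + i · x. Evaluating each term at x = 2:
  Term 0 contributes -4 + 0 · 2 = -4
  Term 1 contributes 1 + 1 · 2 = 3
  Term 2 contributes 4 + 2 · 2 = 8
p(2) = ⊕ of these = min[-4, 3, 8] = -4.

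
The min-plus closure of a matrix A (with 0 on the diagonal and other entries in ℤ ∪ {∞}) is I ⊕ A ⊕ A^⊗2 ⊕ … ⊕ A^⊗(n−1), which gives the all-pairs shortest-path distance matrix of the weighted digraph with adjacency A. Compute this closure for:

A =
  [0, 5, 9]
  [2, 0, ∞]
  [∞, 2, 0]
Closure =
  [0, 5, 9]
  [2, 0, 11]
  [4, 2, 0]

This is the Floyd-Warshall all-pairs shortest-path computation. For each intermediate vertex k = 0, 1, …, 2, update dist[i][j] ← min(dist[i][j], dist[i][k] + dist[k][j]). The final matrix gives, for each (i, j), the minimum total weight of any directed path from i to j (possibly empty when i = j).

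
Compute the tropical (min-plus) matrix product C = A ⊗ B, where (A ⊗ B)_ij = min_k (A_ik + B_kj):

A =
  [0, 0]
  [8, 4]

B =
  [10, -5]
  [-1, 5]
A ⊗ B =
  [-1, -5]
  [3, 3]

Apply the min-plus product entry-by-entry:
  C[0][0] = min over k of (A[0][0] + B[0][0] = 0 + 10 = 10, A[0][1] + B[1][0] = 0 + -1 = -1) = -1 (attained at k = 1)
  C[0][1] = min over k of (A[0][0] + B[0][1] = 0 + -5 = -5, A[0][1] + B[1][1] = 0 + 5 = 5) = -5 (attained at k = 0)
  C[1][0] = min over k of (A[1][0] + B[0][0] = 8 + 10 = 18, A[1][1] + B[1][0] = 4 + -1 = 3) = 3 (attained at k = 1)
  C[1][1] = min over k of (A[1][0] + B[0][1] = 8 + -5 = 3, A[1][1] + B[1][1] = 4 + 5 = 9) = 3 (attained at k = 0)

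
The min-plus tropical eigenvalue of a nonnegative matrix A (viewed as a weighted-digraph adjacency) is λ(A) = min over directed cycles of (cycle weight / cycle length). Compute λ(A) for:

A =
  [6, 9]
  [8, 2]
λ(A) = 2

Enumerate directed cycles and compute their means (weight / length). Sample:
  cycle 0 → 0: weight = 6, length = 1, mean = 6/1 ≈ 6.000
  cycle 1 → 1: weight = 2, length = 1, mean = 2/1 ≈ 2.000
  cycle 0 → 1 → 0: weight = 17, length = 2, mean = 17/2 ≈ 8.500
  cycle 1 → 0 → 1: weight = 17, length = 2, mean = 17/2 ≈ 8.500
Minimum mean = 2.000, attained e.g. along the cycle 1 → 1 with weight 2 and length 1. So λ(A) = 2/1 = 2.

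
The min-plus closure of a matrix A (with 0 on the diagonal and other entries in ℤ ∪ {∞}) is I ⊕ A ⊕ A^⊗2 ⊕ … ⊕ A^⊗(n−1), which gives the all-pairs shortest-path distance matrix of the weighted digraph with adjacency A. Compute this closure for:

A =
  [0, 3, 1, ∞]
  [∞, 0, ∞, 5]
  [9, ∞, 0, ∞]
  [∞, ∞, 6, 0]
Closure =
  [0, 3, 1, 8]
  [20, 0, 11, 5]
  [9, 12, 0, 17]
  [15, 18, 6, 0]

This is the Floyd-Warshall all-pairs shortest-path computation. For each intermediate vertex k = 0, 1, …, 3, update dist[i][j] ← min(dist[i][j], dist[i][k] + dist[k][j]). The final matrix gives, for each (i, j), the minimum total weight of any directed path from i to j (possibly empty when i = j).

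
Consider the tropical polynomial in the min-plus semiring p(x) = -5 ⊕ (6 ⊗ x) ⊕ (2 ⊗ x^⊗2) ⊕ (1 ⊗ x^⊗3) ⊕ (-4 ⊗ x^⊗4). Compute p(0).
p(0) = -5

A tropical monomial a ⊗ x^⊗i evaluates to a + i · x. Evaluating each term at x = 0:
  Term 0 contributes -5 + 0 · 0 = -5
  Term 1 contributes 6 + 1 · 0 = 6
  Term 2 contributes 2 + 2 · 0 = 2
  Term 3 contributes 1 + 3 · 0 = 1
  Term 4 contributes -4 + 4 · 0 = -4
p(0) = ⊕ of these = min[-5, 6, 2, 1, -4] = -5.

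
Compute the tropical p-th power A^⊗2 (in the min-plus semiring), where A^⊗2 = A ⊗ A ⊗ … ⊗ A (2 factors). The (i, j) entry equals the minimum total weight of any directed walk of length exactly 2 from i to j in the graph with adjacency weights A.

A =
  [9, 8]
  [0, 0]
A^⊗2 =
  [8, 8]
  [0, 0]

Each entry (A^⊗2)_ij equals the minimum over all length-2 walks i = v_0 → v_1 → … → v_2 = j of Σ_t A[v_t][v_{t+1}]. For example, for (i, j) = (0, 1) we minimise over 2 possible intermediate vertex sequences; the minimum is 8, attained along the walk 0 → 1 → 1.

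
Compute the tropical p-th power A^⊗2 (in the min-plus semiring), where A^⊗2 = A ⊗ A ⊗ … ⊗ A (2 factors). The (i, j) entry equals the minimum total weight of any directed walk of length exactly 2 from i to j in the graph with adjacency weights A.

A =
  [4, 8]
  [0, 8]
A^⊗2 =
  [8, 12]
  [4, 8]

Each entry (A^⊗2)_ij equals the minimum over all length-2 walks i = v_0 → v_1 → … → v_2 = j of Σ_t A[v_t][v_{t+1}]. For example, for (i, j) = (0, 1) we minimise over 2 possible intermediate vertex sequences; the minimum is 12, attained along the walk 0 → 0 → 1.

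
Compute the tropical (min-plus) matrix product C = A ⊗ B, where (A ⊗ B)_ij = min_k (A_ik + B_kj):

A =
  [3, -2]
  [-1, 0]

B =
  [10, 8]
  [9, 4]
A ⊗ B =
  [7, 2]
  [9, 4]

Apply the min-plus product entry-by-entry:
  C[0][0] = min over k of (A[0][0] + B[0][0] = 3 + 10 = 13, A[0][1] + B[1][0] = -2 + 9 = 7) = 7 (attained at k = 1)
  C[0][1] = min over k of (A[0][0] + B[0][1] = 3 + 8 = 11, A[0][1] + B[1][1] = -2 + 4 = 2) = 2 (attained at k = 1)
  C[1][0] = min over k of (A[1][0] + B[0][0] = -1 + 10 = 9, A[1][1] + B[1][0] = 0 + 9 = 9) = 9 (attained at k = 0)
  C[1][1] = min over k of (A[1][0] + B[0][1] = -1 + 8 = 7, A[1][1] + B[1][1] = 0 + 4 = 4) = 4 (attained at k = 1)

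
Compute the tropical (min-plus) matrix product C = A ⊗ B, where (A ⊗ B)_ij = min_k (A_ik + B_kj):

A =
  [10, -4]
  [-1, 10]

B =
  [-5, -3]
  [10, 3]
A ⊗ B =
  [5, -1]
  [-6, -4]

Apply the min-plus product entry-by-entry:
  C[0][0] = min over k of (A[0][0] + B[0][0] = 10 + -5 = 5, A[0][1] + B[1][0] = -4 + 10 = 6) = 5 (attained at k = 0)
  C[0][1] = min over k of (A[0][0] + B[0][1] = 10 + -3 = 7, A[0][1] + B[1][1] = -4 + 3 = -1) = -1 (attained at k = 1)
  C[1][0] = min over k of (A[1][0] + B[0][0] = -1 + -5 = -6, A[1][1] + B[1][0] = 10 + 10 = 20) = -6 (attained at k = 0)
  C[1][1] = min over k of (A[1][0] + B[0][1] = -1 + -3 = -4, A[1][1] + B[1][1] = 10 + 3 = 13) = -4 (attained at k = 0)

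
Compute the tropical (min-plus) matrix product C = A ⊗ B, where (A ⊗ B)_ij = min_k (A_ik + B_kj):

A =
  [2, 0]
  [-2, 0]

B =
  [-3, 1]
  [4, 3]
A ⊗ B =
  [-1, 3]
  [-5, -1]

Apply the min-plus product entry-by-entry:
  C[0][0] = min over k of (A[0][0] + B[0][0] = 2 + -3 = -1, A[0][1] + B[1][0] = 0 + 4 = 4) = -1 (attained at k = 0)
  C[0][1] = min over k of (A[0][0] + B[0][1] = 2 + 1 = 3, A[0][1] + B[1][1] = 0 + 3 = 3) = 3 (attained at k = 0)
  C[1][0] = min over k of (A[1][0] + B[0][0] = -2 + -3 = -5, A[1][1] + B[1][0] = 0 + 4 = 4) = -5 (attained at k = 0)
  C[1][1] = min over k of (A[1][0] + B[0][1] = -2 + 1 = -1, A[1][1] + B[1][1] = 0 + 3 = 3) = -1 (attained at k = 0)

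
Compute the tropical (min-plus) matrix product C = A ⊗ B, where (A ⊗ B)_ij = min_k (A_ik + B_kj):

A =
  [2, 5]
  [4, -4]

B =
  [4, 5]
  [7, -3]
A ⊗ B =
  [6, 2]
  [3, -7]

Apply the min-plus product entry-by-entry:
  C[0][0] = min over k of (A[0][0] + B[0][0] = 2 + 4 = 6, A[0][1] + B[1][0] = 5 + 7 = 12) = 6 (attained at k = 0)
  C[0][1] = min over k of (A[0][0] + B[0][1] = 2 + 5 = 7, A[0][1] + B[1][1] = 5 + -3 = 2) = 2 (attained at k = 1)
  C[1][0] = min over k of (A[1][0] + B[0][0] = 4 + 4 = 8, A[1][1] + B[1][0] = -4 + 7 = 3) = 3 (attained at k = 1)
  C[1][1] = min over k of (A[1][0] + B[0][1] = 4 + 5 = 9, A[1][1] + B[1][1] = -4 + -3 = -7) = -7 (attained at k = 1)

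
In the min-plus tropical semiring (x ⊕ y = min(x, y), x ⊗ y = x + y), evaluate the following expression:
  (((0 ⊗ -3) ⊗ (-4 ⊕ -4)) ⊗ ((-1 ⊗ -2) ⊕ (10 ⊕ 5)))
(((0 ⊗ -3) ⊗ (-4 ⊕ -4)) ⊗ ((-1 ⊗ -2) ⊕ (10 ⊕ 5))) = -10

Expand innermost to outermost. Recall ⊕ takes the minimum of its arguments and ⊗ takes their sum. Working out the expression (((0 ⊗ -3) ⊗ (-4 ⊕ -4)) ⊗ ((-1 ⊗ -2) ⊕ (10 ⊕ 5))) gives -10.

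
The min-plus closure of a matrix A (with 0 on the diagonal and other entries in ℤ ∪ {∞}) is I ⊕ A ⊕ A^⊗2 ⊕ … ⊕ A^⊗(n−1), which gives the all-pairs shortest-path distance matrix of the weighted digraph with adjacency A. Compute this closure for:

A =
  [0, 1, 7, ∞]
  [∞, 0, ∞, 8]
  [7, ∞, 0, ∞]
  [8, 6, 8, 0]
Closure =
  [0, 1, 7, 9]
  [16, 0, 16, 8]
  [7, 8, 0, 16]
  [8, 6, 8, 0]

This is the Floyd-Warshall all-pairs shortest-path computation. For each intermediate vertex k = 0, 1, …, 3, update dist[i][j] ← min(dist[i][j], dist[i][k] + dist[k][j]). The final matrix gives, for each (i, j), the minimum total weight of any directed path from i to j (possibly empty when i = j).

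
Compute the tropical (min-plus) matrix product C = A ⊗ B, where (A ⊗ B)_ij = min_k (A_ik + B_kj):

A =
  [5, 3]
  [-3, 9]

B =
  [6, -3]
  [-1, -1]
A ⊗ B =
  [2, 2]
  [3, -6]

Apply the min-plus product entry-by-entry:
  C[0][0] = min over k of (A[0][0] + B[0][0] = 5 + 6 = 11, A[0][1] + B[1][0] = 3 + -1 = 2) = 2 (attained at k = 1)
  C[0][1] = min over k of (A[0][0] + B[0][1] = 5 + -3 = 2, A[0][1] + B[1][1] = 3 + -1 = 2) = 2 (attained at k = 0)
  C[1][0] = min over k of (A[1][0] + B[0][0] = -3 + 6 = 3, A[1][1] + B[1][0] = 9 + -1 = 8) = 3 (attained at k = 0)
  C[1][1] = min over k of (A[1][0] + B[0][1] = -3 + -3 = -6, A[1][1] + B[1][1] = 9 + -1 = 8) = -6 (attained at k = 0)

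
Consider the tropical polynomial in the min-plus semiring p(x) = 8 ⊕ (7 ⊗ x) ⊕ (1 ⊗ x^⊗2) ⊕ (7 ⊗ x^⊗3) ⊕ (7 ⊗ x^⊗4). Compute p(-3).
p(-3) = -5

A tropical monomial a ⊗ x^⊗i evaluates to a + i · x. Evaluating each term at x = -3:
  Term 0 contributes 8 + 0 · -3 = 8
  Term 1 contributes 7 + 1 · -3 = 4
  Term 2 contributes 1 + 2 · -3 = -5
  Term 3 contributes 7 + 3 · -3 = -2
  Term 4 contributes 7 + 4 · -3 = -5
p(-3) = ⊕ of these = min[8, 4, -5, -2, -5] = -5.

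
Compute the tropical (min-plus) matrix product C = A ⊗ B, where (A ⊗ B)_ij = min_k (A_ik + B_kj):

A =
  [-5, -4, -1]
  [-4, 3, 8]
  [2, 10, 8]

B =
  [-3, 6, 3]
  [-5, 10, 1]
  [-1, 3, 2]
A ⊗ B =
  [-9, 1, -3]
  [-7, 2, -1]
  [-1, 8, 5]

Apply the min-plus product entry-by-entry:
  C[0][0] = min over k of (A[0][0] + B[0][0] = -5 + -3 = -8, A[0][1] + B[1][0] = -4 + -5 = -9, A[0][2] + B[2][0] = -1 + -1 = -2) = -9 (attained at k = 1)
  C[0][1] = min over k of (A[0][0] + B[0][1] = -5 + 6 = 1, A[0][1] + B[1][1] = -4 + 10 = 6, A[0][2] + B[2][1] = -1 + 3 = 2) = 1 (attained at k = 0)
  C[0][2] = min over k of (A[0][0] + B[0][2] = -5 + 3 = -2, A[0][1] + B[1][2] = -4 + 1 = -3, A[0][2] + B[2][2] = -1 + 2 = 1) = -3 (attained at k = 1)
  C[1][0] = min over k of (A[1][0] + B[0][0] = -4 + -3 = -7, A[1][1] + B[1][0] = 3 + -5 = -2, A[1][2] + B[2][0] = 8 + -1 = 7) = -7 (attained at k = 0)
  C[1][1] = min over k of (A[1][0] + B[0][1] = -4 + 6 = 2, A[1][1] + B[1][1] = 3 + 10 = 13, A[1][2] + B[2][1] = 8 + 3 = 11) = 2 (attained at k = 0)
  C[1][2] = min over k of (A[1][0] + B[0][2] = -4 + 3 = -1, A[1][1] + B[1][2] = 3 + 1 = 4, A[1][2] + B[2][2] = 8 + 2 = 10) = -1 (attained at k = 0)
  C[2][0] = min over k of (A[2][0] + B[0][0] = 2 + -3 = -1, A[2][1] + B[1][0] = 10 + -5 = 5, A[2][2] + B[2][0] = 8 + -1 = 7) = -1 (attained at k = 0)
  C[2][1] = min over k of (A[2][0] + B[0][1] = 2 + 6 = 8, A[2][1] + B[1][1] = 10 + 10 = 20, A[2][2] + B[2][1] = 8 + 3 = 11) = 8 (attained at k = 0)
  C[2][2] = min over k of (A[2][0] + B[0][2] = 2 + 3 = 5, A[2][1] + B[1][2] = 10 + 1 = 11, A[2][2] + B[2][2] = 8 + 2 = 10) = 5 (attained at k = 0)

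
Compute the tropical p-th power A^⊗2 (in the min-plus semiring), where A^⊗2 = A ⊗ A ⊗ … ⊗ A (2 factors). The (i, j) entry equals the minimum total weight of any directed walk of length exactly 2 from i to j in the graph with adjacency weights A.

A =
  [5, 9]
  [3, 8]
A^⊗2 =
  [10, 14]
  [8, 12]

Each entry (A^⊗2)_ij equals the minimum over all length-2 walks i = v_0 → v_1 → … → v_2 = j of Σ_t A[v_t][v_{t+1}]. For example, for (i, j) = (0, 1) we minimise over 2 possible intermediate vertex sequences; the minimum is 14, attained along the walk 0 → 0 → 1.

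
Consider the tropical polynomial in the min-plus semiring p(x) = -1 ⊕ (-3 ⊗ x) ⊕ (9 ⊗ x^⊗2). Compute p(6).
p(6) = -1

A tropical monomial a ⊗ x^⊗i evaluates to a + i · x. Evaluating each term at x = 6:
  Term 0 contributes -1 + 0 · 6 = -1
  Term 1 contributes -3 + 1 · 6 = 3
  Term 2 contributes 9 + 2 · 6 = 21
p(6) = ⊕ of these = min[-1, 3, 21] = -1.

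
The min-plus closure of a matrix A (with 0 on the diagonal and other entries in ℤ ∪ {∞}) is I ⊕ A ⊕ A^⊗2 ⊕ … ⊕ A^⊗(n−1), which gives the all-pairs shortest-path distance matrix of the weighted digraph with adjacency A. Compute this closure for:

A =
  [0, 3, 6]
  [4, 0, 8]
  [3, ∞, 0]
Closure =
  [0, 3, 6]
  [4, 0, 8]
  [3, 6, 0]

This is the Floyd-Warshall all-pairs shortest-path computation. For each intermediate vertex k = 0, 1, …, 2, update dist[i][j] ← min(dist[i][j], dist[i][k] + dist[k][j]). The final matrix gives, for each (i, j), the minimum total weight of any directed path from i to j (possibly empty when i = j).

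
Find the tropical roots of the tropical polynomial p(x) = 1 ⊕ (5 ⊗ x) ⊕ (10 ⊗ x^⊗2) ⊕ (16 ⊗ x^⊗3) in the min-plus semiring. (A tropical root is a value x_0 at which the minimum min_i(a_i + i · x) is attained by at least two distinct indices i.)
Roots: {-6, -5, -4}

Each tropical root is a break point of the lower envelope of the lines y = a_i + i · x (there are 4 lines, with slopes 0, 1, ..., 3). Only the lines that attain the minimum somewhere contribute to roots; other lines are dominated. Here the surviving (envelope) indices are i = 3, i = 2, i = 1, i = 0.
Intersections between consecutive envelope lines give the roots: for adjacent envelope indices i < j the intersection is x = (a_i − a_j) / (j − i). Reading off the sorted break points: {-6, -5, -4}.
Verification: at each break x_0, at least two indices attain the minimum of min_i(a_i + i · x_0).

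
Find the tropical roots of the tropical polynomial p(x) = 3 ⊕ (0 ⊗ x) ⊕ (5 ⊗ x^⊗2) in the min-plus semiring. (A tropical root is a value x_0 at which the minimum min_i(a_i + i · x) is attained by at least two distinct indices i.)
Roots: {-5, 3}

Each tropical root is a break point of the lower envelope of the lines y = a_i + i · x (there are 3 lines, with slopes 0, 1, ..., 2). Only the lines that attain the minimum somewhere contribute to roots; other lines are dominated. Here the surviving (envelope) indices are i = 2, i = 1, i = 0.
Intersections between consecutive envelope lines give the roots: for adjacent envelope indices i < j the intersection is x = (a_i − a_j) / (j − i). Reading off the sorted break points: {-5, 3}.
Verification: at each break x_0, at least two indices attain the minimum of min_i(a_i + i · x_0).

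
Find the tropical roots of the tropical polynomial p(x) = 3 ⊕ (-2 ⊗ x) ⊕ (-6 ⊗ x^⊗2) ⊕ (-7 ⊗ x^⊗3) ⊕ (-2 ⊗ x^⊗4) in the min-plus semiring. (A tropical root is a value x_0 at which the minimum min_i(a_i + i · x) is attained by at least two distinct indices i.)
Roots: {-5, 1, 4, 5}

Each tropical root is a break point of the lower envelope of the lines y = a_i + i · x (there are 5 lines, with slopes 0, 1, ..., 4). Only the lines that attain the minimum somewhere contribute to roots; other lines are dominated. Here the surviving (envelope) indices are i = 4, i = 3, i = 2, i = 1, i = 0.
Intersections between consecutive envelope lines give the roots: for adjacent envelope indices i < j the intersection is x = (a_i − a_j) / (j − i). Reading off the sorted break points: {-5, 1, 4, 5}.
Verification: at each break x_0, at least two indices attain the minimum of min_i(a_i + i · x_0).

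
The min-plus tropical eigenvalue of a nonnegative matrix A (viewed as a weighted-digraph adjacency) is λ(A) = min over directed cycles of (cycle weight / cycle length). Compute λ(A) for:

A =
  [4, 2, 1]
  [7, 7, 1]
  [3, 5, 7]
λ(A) = 2

Enumerate directed cycles and compute their means (weight / length). Sample:
  cycle 0 → 0: weight = 4, length = 1, mean = 4/1 ≈ 4.000
  cycle 1 → 1: weight = 7, length = 1, mean = 7/1 ≈ 7.000
  cycle 2 → 2: weight = 7, length = 1, mean = 7/1 ≈ 7.000
  cycle 0 → 1 → 0: weight = 9, length = 2, mean = 9/2 ≈ 4.500
  cycle 0 → 2 → 0: weight = 4, length = 2, mean = 4/2 ≈ 2.000
  cycle 1 → 0 → 1: weight = 9, length = 2, mean = 9/2 ≈ 4.500
Minimum mean = 2.000, attained e.g. along the cycle 0 → 2 → 0 with weight 4 and length 2. So λ(A) = 4/2 = 2.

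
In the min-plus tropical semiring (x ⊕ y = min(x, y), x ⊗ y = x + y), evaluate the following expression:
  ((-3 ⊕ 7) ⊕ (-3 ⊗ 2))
((-3 ⊕ 7) ⊕ (-3 ⊗ 2)) = -3

Expand innermost to outermost. Recall ⊕ takes the minimum of its arguments and ⊗ takes their sum. Working out the expression ((-3 ⊕ 7) ⊕ (-3 ⊗ 2)) gives -3.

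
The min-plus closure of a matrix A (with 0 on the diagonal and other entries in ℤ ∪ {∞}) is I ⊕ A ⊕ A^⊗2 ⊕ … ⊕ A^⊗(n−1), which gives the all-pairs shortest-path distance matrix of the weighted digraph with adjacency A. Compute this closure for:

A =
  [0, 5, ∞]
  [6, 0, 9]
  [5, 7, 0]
Closure =
  [0, 5, 14]
  [6, 0, 9]
  [5, 7, 0]

This is the Floyd-Warshall all-pairs shortest-path computation. For each intermediate vertex k = 0, 1, …, 2, update dist[i][j] ← min(dist[i][j], dist[i][k] + dist[k][j]). The final matrix gives, for each (i, j), the minimum total weight of any directed path from i to j (possibly empty when i = j).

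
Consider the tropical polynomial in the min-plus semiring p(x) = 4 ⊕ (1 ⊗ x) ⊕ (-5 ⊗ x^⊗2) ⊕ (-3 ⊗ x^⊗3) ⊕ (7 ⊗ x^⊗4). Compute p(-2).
p(-2) = -9

A tropical monomial a ⊗ x^⊗i evaluates to a + i · x. Evaluating each term at x = -2:
  Term 0 contributes 4 + 0 · -2 = 4
  Term 1 contributes 1 + 1 · -2 = -1
  Term 2 contributes -5 + 2 · -2 = -9
  Term 3 contributes -3 + 3 · -2 = -9
  Term 4 contributes 7 + 4 · -2 = -1
p(-2) = ⊕ of these = min[4, -1, -9, -9, -1] = -9.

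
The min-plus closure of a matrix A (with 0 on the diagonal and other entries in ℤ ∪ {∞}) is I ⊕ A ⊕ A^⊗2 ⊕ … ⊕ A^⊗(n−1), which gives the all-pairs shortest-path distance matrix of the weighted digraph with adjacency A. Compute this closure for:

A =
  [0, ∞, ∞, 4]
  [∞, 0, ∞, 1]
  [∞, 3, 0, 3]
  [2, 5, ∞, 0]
Closure =
  [0, 9, ∞, 4]
  [3, 0, ∞, 1]
  [5, 3, 0, 3]
  [2, 5, ∞, 0]

This is the Floyd-Warshall all-pairs shortest-path computation. For each intermediate vertex k = 0, 1, …, 3, update dist[i][j] ← min(dist[i][j], dist[i][k] + dist[k][j]). The final matrix gives, for each (i, j), the minimum total weight of any directed path from i to j (possibly empty when i = j).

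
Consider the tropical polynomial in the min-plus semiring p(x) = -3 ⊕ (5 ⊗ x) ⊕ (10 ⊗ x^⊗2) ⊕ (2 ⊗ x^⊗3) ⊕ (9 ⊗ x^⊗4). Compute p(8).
p(8) = -3

A tropical monomial a ⊗ x^⊗i evaluates to a + i · x. Evaluating each term at x = 8:
  Term 0 contributes -3 + 0 · 8 = -3
  Term 1 contributes 5 + 1 · 8 = 13
  Term 2 contributes 10 + 2 · 8 = 26
  Term 3 contributes 2 + 3 · 8 = 26
  Term 4 contributes 9 + 4 · 8 = 41
p(8) = ⊕ of these = min[-3, 13, 26, 26, 41] = -3.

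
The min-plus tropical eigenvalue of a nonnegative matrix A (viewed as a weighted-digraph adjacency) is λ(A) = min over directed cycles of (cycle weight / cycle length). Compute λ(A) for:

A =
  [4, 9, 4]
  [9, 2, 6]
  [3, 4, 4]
λ(A) = 2

Enumerate directed cycles and compute their means (weight / length). Sample:
  cycle 0 → 0: weight = 4, length = 1, mean = 4/1 ≈ 4.000
  cycle 1 → 1: weight = 2, length = 1, mean = 2/1 ≈ 2.000
  cycle 2 → 2: weight = 4, length = 1, mean = 4/1 ≈ 4.000
  cycle 0 → 1 → 0: weight = 18, length = 2, mean = 18/2 ≈ 9.000
  cycle 0 → 2 → 0: weight = 7, length = 2, mean = 7/2 ≈ 3.500
  cycle 1 → 0 → 1: weight = 18, length = 2, mean = 18/2 ≈ 9.000
Minimum mean = 2.000, attained e.g. along the cycle 1 → 1 with weight 2 and length 1. So λ(A) = 2/1 = 2.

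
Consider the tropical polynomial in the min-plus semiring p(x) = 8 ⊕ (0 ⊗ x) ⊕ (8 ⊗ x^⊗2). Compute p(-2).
p(-2) = -2

A tropical monomial a ⊗ x^⊗i evaluates to a + i · x. Evaluating each term at x = -2:
  Term 0 contributes 8 + 0 · -2 = 8
  Term 1 contributes 0 + 1 · -2 = -2
  Term 2 contributes 8 + 2 · -2 = 4
p(-2) = ⊕ of these = min[8, -2, 4] = -2.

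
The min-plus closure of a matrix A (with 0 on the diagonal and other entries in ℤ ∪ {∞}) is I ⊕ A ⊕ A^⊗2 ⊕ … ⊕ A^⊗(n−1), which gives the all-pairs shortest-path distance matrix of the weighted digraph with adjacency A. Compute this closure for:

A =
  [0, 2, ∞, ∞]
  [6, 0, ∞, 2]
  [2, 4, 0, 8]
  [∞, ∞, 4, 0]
Closure =
  [0, 2, 8, 4]
  [6, 0, 6, 2]
  [2, 4, 0, 6]
  [6, 8, 4, 0]

This is the Floyd-Warshall all-pairs shortest-path computation. For each intermediate vertex k = 0, 1, …, 3, update dist[i][j] ← min(dist[i][j], dist[i][k] + dist[k][j]). The final matrix gives, for each (i, j), the minimum total weight of any directed path from i to j (possibly empty when i = j).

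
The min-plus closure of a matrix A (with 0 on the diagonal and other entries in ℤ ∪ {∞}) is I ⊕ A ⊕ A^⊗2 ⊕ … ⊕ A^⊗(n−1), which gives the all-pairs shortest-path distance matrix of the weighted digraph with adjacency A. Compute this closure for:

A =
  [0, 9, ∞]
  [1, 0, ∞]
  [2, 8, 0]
Closure =
  [0, 9, ∞]
  [1, 0, ∞]
  [2, 8, 0]

This is the Floyd-Warshall all-pairs shortest-path computation. For each intermediate vertex k = 0, 1, …, 2, update dist[i][j] ← min(dist[i][j], dist[i][k] + dist[k][j]). The final matrix gives, for each (i, j), the minimum total weight of any directed path from i to j (possibly empty when i = j).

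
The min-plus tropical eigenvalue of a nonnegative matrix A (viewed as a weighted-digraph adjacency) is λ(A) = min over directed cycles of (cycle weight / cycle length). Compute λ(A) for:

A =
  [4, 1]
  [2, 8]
λ(A) = 3/2

Enumerate directed cycles and compute their means (weight / length). Sample:
  cycle 0 → 0: weight = 4, length = 1, mean = 4/1 ≈ 4.000
  cycle 1 → 1: weight = 8, length = 1, mean = 8/1 ≈ 8.000
  cycle 0 → 1 → 0: weight = 3, length = 2, mean = 3/2 ≈ 1.500
  cycle 1 → 0 → 1: weight = 3, length = 2, mean = 3/2 ≈ 1.500
Minimum mean = 1.500, attained e.g. along the cycle 0 → 1 → 0 with weight 3 and length 2. So λ(A) = 3/2 = 3/2.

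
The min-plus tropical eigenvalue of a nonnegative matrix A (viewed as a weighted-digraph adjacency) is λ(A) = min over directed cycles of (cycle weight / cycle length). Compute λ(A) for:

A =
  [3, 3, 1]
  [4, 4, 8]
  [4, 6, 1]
λ(A) = 1

Enumerate directed cycles and compute their means (weight / length). Sample:
  cycle 0 → 0: weight = 3, length = 1, mean = 3/1 ≈ 3.000
  cycle 1 → 1: weight = 4, length = 1, mean = 4/1 ≈ 4.000
  cycle 2 → 2: weight = 1, length = 1, mean = 1/1 ≈ 1.000
  cycle 0 → 1 → 0: weight = 7, length = 2, mean = 7/2 ≈ 3.500
  cycle 0 → 2 → 0: weight = 5, length = 2, mean = 5/2 ≈ 2.500
  cycle 1 → 0 → 1: weight = 7, length = 2, mean = 7/2 ≈ 3.500
Minimum mean = 1.000, attained e.g. along the cycle 2 → 2 with weight 1 and length 1. So λ(A) = 1/1 = 1.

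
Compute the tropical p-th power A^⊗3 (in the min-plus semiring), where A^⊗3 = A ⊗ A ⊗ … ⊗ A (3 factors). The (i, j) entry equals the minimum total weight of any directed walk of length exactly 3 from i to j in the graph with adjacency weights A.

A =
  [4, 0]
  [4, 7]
A^⊗3 =
  [8, 4]
  [8, 8]

Each entry (A^⊗3)_ij equals the minimum over all length-3 walks i = v_0 → v_1 → … → v_3 = j of Σ_t A[v_t][v_{t+1}]. For example, for (i, j) = (0, 1) we minimise over 4 possible intermediate vertex sequences; the minimum is 4, attained along the walk 0 → 1 → 0 → 1.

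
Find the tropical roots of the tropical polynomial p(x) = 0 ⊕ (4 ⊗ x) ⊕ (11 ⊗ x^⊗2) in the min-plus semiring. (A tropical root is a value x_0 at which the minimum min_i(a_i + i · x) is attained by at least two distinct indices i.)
Roots: {-7, -4}

Each tropical root is a break point of the lower envelope of the lines y = a_i + i · x (there are 3 lines, with slopes 0, 1, ..., 2). Only the lines that attain the minimum somewhere contribute to roots; other lines are dominated. Here the surviving (envelope) indices are i = 2, i = 1, i = 0.
Intersections between consecutive envelope lines give the roots: for adjacent envelope indices i < j the intersection is x = (a_i − a_j) / (j − i). Reading off the sorted break points: {-7, -4}.
Verification: at each break x_0, at least two indices attain the minimum of min_i(a_i + i · x_0).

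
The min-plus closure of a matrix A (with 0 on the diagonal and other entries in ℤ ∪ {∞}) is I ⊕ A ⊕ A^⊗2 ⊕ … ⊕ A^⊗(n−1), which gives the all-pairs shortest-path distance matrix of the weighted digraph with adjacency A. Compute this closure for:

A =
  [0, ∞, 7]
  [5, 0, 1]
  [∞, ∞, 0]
Closure =
  [0, ∞, 7]
  [5, 0, 1]
  [∞, ∞, 0]

This is the Floyd-Warshall all-pairs shortest-path computation. For each intermediate vertex k = 0, 1, …, 2, update dist[i][j] ← min(dist[i][j], dist[i][k] + dist[k][j]). The final matrix gives, for each (i, j), the minimum total weight of any directed path from i to j (possibly empty when i = j).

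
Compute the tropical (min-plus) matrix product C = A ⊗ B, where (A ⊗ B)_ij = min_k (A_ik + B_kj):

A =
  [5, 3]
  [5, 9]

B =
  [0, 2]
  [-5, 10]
A ⊗ B =
  [-2, 7]
  [4, 7]

Apply the min-plus product entry-by-entry:
  C[0][0] = min over k of (A[0][0] + B[0][0] = 5 + 0 = 5, A[0][1] + B[1][0] = 3 + -5 = -2) = -2 (attained at k = 1)
  C[0][1] = min over k of (A[0][0] + B[0][1] = 5 + 2 = 7, A[0][1] + B[1][1] = 3 + 10 = 13) = 7 (attained at k = 0)
  C[1][0] = min over k of (A[1][0] + B[0][0] = 5 + 0 = 5, A[1][1] + B[1][0] = 9 + -5 = 4) = 4 (attained at k = 1)
  C[1][1] = min over k of (A[1][0] + B[0][1] = 5 + 2 = 7, A[1][1] + B[1][1] = 9 + 10 = 19) = 7 (attained at k = 0)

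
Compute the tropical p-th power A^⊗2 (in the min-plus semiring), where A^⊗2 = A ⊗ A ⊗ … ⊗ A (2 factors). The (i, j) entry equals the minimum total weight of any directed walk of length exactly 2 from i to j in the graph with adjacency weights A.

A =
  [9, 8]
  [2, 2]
A^⊗2 =
  [10, 10]
  [4, 4]

Each entry (A^⊗2)_ij equals the minimum over all length-2 walks i = v_0 → v_1 → … → v_2 = j of Σ_t A[v_t][v_{t+1}]. For example, for (i, j) = (0, 1) we minimise over 2 possible intermediate vertex sequences; the minimum is 10, attained along the walk 0 → 1 → 1.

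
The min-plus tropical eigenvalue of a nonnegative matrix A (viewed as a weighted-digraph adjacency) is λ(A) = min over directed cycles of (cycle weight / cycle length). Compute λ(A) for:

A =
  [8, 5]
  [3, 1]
λ(A) = 1

Enumerate directed cycles and compute their means (weight / length). Sample:
  cycle 0 → 0: weight = 8, length = 1, mean = 8/1 ≈ 8.000
  cycle 1 → 1: weight = 1, length = 1, mean = 1/1 ≈ 1.000
  cycle 0 → 1 → 0: weight = 8, length = 2, mean = 8/2 ≈ 4.000
  cycle 1 → 0 → 1: weight = 8, length = 2, mean = 8/2 ≈ 4.000
Minimum mean = 1.000, attained e.g. along the cycle 1 → 1 with weight 1 and length 1. So λ(A) = 1/1 = 1.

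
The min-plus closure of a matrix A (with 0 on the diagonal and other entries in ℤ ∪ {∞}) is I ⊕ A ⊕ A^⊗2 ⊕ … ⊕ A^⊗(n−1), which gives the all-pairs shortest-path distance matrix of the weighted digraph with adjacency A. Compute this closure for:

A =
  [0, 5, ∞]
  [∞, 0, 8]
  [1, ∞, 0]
Closure =
  [0, 5, 13]
  [9, 0, 8]
  [1, 6, 0]

This is the Floyd-Warshall all-pairs shortest-path computation. For each intermediate vertex k = 0, 1, …, 2, update dist[i][j] ← min(dist[i][j], dist[i][k] + dist[k][j]). The final matrix gives, for each (i, j), the minimum total weight of any directed path from i to j (possibly empty when i = j).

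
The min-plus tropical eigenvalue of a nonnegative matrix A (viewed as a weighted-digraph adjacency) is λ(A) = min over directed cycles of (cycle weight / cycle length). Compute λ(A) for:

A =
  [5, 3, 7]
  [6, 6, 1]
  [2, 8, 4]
λ(A) = 2

Enumerate directed cycles and compute their means (weight / length). Sample:
  cycle 0 → 0: weight = 5, length = 1, mean = 5/1 ≈ 5.000
  cycle 1 → 1: weight = 6, length = 1, mean = 6/1 ≈ 6.000
  cycle 2 → 2: weight = 4, length = 1, mean = 4/1 ≈ 4.000
  cycle 0 → 1 → 0: weight = 9, length = 2, mean = 9/2 ≈ 4.500
  cycle 0 → 2 → 0: weight = 9, length = 2, mean = 9/2 ≈ 4.500
  cycle 1 → 0 → 1: weight = 9, length = 2, mean = 9/2 ≈ 4.500
Minimum mean = 2.000, attained e.g. along the cycle 0 → 1 → 2 → 0 with weight 6 and length 3. So λ(A) = 6/3 = 2.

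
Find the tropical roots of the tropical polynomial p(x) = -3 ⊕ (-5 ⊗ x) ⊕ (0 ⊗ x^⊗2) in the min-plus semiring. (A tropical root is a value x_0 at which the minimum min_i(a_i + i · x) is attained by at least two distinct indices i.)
Roots: {-5, 2}

Each tropical root is a break point of the lower envelope of the lines y = a_i + i · x (there are 3 lines, with slopes 0, 1, ..., 2). Only the lines that attain the minimum somewhere contribute to roots; other lines are dominated. Here the surviving (envelope) indices are i = 2, i = 1, i = 0.
Intersections between consecutive envelope lines give the roots: for adjacent envelope indices i < j the intersection is x = (a_i − a_j) / (j − i). Reading off the sorted break points: {-5, 2}.
Verification: at each break x_0, at least two indices attain the minimum of min_i(a_i + i · x_0).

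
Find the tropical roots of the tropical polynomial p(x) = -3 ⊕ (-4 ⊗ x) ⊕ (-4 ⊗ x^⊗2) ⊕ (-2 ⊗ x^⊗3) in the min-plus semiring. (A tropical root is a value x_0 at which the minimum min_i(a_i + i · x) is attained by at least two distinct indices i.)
Roots: {-2, 0, 1}

Each tropical root is a break point of the lower envelope of the lines y = a_i + i · x (there are 4 lines, with slopes 0, 1, ..., 3). Only the lines that attain the minimum somewhere contribute to roots; other lines are dominated. Here the surviving (envelope) indices are i = 3, i = 2, i = 1, i = 0.
Intersections between consecutive envelope lines give the roots: for adjacent envelope indices i < j the intersection is x = (a_i − a_j) / (j − i). Reading off the sorted break points: {-2, 0, 1}.
Verification: at each break x_0, at least two indices attain the minimum of min_i(a_i + i · x_0).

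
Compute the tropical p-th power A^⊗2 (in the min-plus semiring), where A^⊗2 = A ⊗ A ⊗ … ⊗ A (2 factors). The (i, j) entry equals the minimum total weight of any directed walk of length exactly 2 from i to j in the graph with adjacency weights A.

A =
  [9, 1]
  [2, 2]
A^⊗2 =
  [3, 3]
  [4, 3]

Each entry (A^⊗2)_ij equals the minimum over all length-2 walks i = v_0 → v_1 → … → v_2 = j of Σ_t A[v_t][v_{t+1}]. For example, for (i, j) = (0, 1) we minimise over 2 possible intermediate vertex sequences; the minimum is 3, attained along the walk 0 → 1 → 1.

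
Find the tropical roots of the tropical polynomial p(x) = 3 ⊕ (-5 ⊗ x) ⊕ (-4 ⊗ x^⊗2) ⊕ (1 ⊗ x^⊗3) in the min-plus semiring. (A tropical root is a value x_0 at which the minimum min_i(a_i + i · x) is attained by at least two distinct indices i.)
Roots: {-5, -1, 8}

Each tropical root is a break point of the lower envelope of the lines y = a_i + i · x (there are 4 lines, with slopes 0, 1, ..., 3). Only the lines that attain the minimum somewhere contribute to roots; other lines are dominated. Here the surviving (envelope) indices are i = 3, i = 2, i = 1, i = 0.
Intersections between consecutive envelope lines give the roots: for adjacent envelope indices i < j the intersection is x = (a_i − a_j) / (j − i). Reading off the sorted break points: {-5, -1, 8}.
Verification: at each break x_0, at least two indices attain the minimum of min_i(a_i + i · x_0).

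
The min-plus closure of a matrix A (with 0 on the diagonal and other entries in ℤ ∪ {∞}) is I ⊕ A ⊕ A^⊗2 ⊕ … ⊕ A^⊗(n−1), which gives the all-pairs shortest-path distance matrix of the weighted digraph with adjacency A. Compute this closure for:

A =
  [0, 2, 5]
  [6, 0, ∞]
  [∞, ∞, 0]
Closure =
  [0, 2, 5]
  [6, 0, 11]
  [∞, ∞, 0]

This is the Floyd-Warshall all-pairs shortest-path computation. For each intermediate vertex k = 0, 1, …, 2, update dist[i][j] ← min(dist[i][j], dist[i][k] + dist[k][j]). The final matrix gives, for each (i, j), the minimum total weight of any directed path from i to j (possibly empty when i = j).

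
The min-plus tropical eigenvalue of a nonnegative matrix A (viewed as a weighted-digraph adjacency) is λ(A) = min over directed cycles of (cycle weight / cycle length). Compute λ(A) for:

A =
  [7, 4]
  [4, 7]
λ(A) = 4

Enumerate directed cycles and compute their means (weight / length). Sample:
  cycle 0 → 0: weight = 7, length = 1, mean = 7/1 ≈ 7.000
  cycle 1 → 1: weight = 7, length = 1, mean = 7/1 ≈ 7.000
  cycle 0 → 1 → 0: weight = 8, length = 2, mean = 8/2 ≈ 4.000
  cycle 1 → 0 → 1: weight = 8, length = 2, mean = 8/2 ≈ 4.000
Minimum mean = 4.000, attained e.g. along the cycle 0 → 1 → 0 with weight 8 and length 2. So λ(A) = 8/2 = 4.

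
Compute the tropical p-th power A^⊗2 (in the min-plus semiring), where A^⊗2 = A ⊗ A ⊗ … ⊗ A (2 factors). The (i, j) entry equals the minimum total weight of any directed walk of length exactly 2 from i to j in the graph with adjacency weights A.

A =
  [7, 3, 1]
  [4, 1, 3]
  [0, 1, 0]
A^⊗2 =
  [1, 2, 1]
  [3, 2, 3]
  [0, 1, 0]

Each entry (A^⊗2)_ij equals the minimum over all length-2 walks i = v_0 → v_1 → … → v_2 = j of Σ_t A[v_t][v_{t+1}]. For example, for (i, j) = (0, 2) we minimise over 3 possible intermediate vertex sequences; the minimum is 1, attained along the walk 0 → 2 → 2.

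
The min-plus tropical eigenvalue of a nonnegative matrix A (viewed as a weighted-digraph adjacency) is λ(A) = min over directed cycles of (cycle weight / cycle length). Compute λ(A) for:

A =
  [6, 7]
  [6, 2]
λ(A) = 2

Enumerate directed cycles and compute their means (weight / length). Sample:
  cycle 0 → 0: weight = 6, length = 1, mean = 6/1 ≈ 6.000
  cycle 1 → 1: weight = 2, length = 1, mean = 2/1 ≈ 2.000
  cycle 0 → 1 → 0: weight = 13, length = 2, mean = 13/2 ≈ 6.500
  cycle 1 → 0 → 1: weight = 13, length = 2, mean = 13/2 ≈ 6.500
Minimum mean = 2.000, attained e.g. along the cycle 1 → 1 with weight 2 and length 1. So λ(A) = 2/1 = 2.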